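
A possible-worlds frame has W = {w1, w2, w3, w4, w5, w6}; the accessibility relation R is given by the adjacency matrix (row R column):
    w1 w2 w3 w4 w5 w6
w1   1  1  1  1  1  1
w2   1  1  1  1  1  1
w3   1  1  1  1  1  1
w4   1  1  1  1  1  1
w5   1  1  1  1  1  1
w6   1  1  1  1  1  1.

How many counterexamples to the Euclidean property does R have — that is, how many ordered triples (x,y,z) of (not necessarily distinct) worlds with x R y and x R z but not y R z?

R is Euclidean; there are no such tuples.

0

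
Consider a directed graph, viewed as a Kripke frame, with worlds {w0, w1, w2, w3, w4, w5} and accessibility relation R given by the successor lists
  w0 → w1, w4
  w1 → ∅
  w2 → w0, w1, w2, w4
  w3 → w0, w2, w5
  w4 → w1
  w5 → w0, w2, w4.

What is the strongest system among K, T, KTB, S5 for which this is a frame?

K

Reflexive (axiom T): no — w0 is not related to itself.
Symmetric (axiom B): no — w0 R w1 but not w1 R w0.
Euclidean (axiom 5): no — w0 R w1 and w0 R w4, but not w1 R w4.
So F validates K; T would additionally require R to be reflexive. The strongest is K.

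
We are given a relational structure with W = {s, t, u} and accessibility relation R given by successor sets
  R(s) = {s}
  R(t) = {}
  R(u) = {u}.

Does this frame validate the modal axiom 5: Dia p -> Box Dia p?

The schema 5 characterises exactly the Euclidean frames.
Euclidean: yes — any two successors of a common world are R-related.

Yes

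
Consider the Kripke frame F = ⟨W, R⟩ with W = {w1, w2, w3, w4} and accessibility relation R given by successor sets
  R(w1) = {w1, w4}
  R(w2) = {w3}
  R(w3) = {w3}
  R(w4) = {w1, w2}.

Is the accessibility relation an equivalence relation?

Reflexive: no — w2 is not related to itself.
Symmetric: no — w2 R w3 but not w3 R w2.
Transitive: no — w1 R w4 and w4 R w2, but not w1 R w2.
So R is not an equivalence relation.

No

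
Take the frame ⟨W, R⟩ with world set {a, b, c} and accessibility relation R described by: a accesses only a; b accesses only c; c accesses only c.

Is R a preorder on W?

No

Reflexive: no — b is not related to itself.
Transitive: yes — every two-step R-path is closed by a direct edge.
So R is not a preorder.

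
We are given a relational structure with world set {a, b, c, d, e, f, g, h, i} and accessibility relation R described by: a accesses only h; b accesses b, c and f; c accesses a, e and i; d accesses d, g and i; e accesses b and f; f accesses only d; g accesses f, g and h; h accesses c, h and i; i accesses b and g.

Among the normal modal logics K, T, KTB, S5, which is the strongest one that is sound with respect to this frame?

Reflexive (axiom T): no — a is not related to itself.
Symmetric (axiom B): no — a R h but not h R a.
Euclidean (axiom 5): no — b R c and b R f, but not c R f.
So F validates K; T would additionally require R to be reflexive. The strongest is K.

K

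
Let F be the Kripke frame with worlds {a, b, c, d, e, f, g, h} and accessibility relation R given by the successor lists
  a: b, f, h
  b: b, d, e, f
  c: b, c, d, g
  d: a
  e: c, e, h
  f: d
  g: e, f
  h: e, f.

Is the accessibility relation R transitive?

Transitive: no — a R b and b R d, but not a R d.

No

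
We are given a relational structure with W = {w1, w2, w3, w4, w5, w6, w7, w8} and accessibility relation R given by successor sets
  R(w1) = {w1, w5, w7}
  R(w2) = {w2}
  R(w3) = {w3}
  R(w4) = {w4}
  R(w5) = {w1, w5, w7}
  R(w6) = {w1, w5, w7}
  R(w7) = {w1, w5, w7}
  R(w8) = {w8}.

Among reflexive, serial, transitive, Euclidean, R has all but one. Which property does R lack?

reflexive

Reflexive: no — w6 is not related to itself.
Serial: yes — every world has a successor (e.g. w1 R w1).
Transitive: yes — every two-step R-path is closed by a direct edge.
Euclidean: yes — any two successors of a common world are R-related.
Only reflexive fails.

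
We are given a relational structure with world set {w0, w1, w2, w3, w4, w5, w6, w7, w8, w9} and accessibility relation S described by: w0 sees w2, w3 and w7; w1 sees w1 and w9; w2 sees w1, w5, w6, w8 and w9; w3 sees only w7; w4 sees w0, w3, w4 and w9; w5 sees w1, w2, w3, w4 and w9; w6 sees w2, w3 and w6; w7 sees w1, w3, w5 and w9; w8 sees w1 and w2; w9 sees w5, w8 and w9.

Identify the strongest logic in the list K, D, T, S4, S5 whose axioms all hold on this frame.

D

Serial (axiom D): yes — every world has a successor (e.g. w0 S w2).
Reflexive (axiom T): no — w0 is not related to itself.
Transitive (axiom 4): no — w0 S w2 and w2 S w1, but not w0 S w1.
Euclidean (axiom 5): no — w0 S w2 and w0 S w3, but not w2 S w3.
So F validates K, D; T would additionally require S to be reflexive. The strongest is D.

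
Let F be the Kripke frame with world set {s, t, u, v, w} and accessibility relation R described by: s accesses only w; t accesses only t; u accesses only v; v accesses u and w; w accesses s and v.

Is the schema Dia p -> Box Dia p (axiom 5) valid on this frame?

No

The schema 5 characterises exactly the Euclidean frames.
Euclidean: no — v R u and v R w, but not u R w.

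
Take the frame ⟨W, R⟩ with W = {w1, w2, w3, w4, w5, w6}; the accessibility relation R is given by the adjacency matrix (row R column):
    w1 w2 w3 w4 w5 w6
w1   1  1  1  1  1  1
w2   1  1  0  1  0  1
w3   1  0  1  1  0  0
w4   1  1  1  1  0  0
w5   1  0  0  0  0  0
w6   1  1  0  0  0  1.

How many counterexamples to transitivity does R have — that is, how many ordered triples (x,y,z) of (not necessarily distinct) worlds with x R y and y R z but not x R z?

Enumerating: (w2,w1,w3), (w2,w1,w5), (w2,w4,w3), (w3,w1,w2), (w3,w1,w5), (w3,w1,w6), (w3,w4,w2), (w4,w1,w5), (w4,w1,w6), (w4,w2,w6), (w5,w1,w2), (w5,w1,w3), … and 7 more.
Total: 19.

19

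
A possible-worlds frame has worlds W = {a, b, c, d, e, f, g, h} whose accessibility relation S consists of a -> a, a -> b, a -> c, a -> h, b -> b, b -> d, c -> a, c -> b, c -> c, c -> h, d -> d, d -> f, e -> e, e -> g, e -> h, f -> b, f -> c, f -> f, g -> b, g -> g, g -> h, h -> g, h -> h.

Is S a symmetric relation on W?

No

Symmetric: no — a S b but not b S a.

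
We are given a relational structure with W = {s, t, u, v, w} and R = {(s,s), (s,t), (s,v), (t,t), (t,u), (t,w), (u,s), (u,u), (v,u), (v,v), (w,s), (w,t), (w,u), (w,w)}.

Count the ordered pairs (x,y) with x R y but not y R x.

Enumerating: (s,t), (s,v), (t,u), (u,s), (v,u), (w,s), (w,u).

7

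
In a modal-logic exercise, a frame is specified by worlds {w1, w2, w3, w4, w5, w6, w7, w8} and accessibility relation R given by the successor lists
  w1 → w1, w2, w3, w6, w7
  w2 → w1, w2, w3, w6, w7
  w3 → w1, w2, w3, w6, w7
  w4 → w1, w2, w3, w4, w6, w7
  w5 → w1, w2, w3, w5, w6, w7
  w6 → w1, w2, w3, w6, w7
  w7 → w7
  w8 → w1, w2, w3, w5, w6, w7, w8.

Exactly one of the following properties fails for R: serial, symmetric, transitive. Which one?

symmetric

Serial: yes — every world has a successor (e.g. w1 R w1).
Symmetric: no — w1 R w7 but not w7 R w1.
Transitive: yes — every two-step R-path is closed by a direct edge.
Only symmetric fails.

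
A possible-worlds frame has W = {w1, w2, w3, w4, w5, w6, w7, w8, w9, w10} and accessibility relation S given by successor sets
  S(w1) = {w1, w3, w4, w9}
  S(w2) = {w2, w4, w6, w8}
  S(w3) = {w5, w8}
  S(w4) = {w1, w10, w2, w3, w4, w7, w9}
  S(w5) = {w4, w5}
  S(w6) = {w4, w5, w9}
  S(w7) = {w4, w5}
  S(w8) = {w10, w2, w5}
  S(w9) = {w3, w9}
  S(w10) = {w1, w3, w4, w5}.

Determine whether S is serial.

Yes

Serial: yes — every world has a successor (e.g. w1 S w1).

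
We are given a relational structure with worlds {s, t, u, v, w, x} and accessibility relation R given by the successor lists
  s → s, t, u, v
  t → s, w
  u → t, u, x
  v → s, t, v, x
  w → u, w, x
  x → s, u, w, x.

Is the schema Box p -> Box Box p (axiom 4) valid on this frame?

No

The schema 4 characterises exactly the transitive frames.
Transitive: no — s R t and t R w, but not s R w.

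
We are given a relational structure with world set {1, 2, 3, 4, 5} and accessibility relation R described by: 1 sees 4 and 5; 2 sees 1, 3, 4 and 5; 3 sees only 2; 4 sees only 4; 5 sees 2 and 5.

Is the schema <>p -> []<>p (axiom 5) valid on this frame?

No

By correspondence theory, 5 is valid on a frame iff R is Euclidean.
Euclidean: no — 1 R 4 and 1 R 5, but not 4 R 5.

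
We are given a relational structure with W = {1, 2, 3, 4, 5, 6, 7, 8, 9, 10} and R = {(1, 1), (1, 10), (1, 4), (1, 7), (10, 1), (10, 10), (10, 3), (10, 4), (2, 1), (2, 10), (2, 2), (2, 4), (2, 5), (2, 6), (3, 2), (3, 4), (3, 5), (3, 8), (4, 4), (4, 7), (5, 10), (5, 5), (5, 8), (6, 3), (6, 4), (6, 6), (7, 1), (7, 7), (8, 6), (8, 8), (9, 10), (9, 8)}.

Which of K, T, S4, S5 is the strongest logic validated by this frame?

Reflexive (axiom T): no — 3 is not related to itself.
Transitive (axiom 4): no — 1 R 10 and 10 R 3, but not 1 R 3.
Euclidean (axiom 5): no — 1 R 10 and 1 R 7, but not 10 R 7.
So F validates K; T would additionally require R to be reflexive. The strongest is K.

K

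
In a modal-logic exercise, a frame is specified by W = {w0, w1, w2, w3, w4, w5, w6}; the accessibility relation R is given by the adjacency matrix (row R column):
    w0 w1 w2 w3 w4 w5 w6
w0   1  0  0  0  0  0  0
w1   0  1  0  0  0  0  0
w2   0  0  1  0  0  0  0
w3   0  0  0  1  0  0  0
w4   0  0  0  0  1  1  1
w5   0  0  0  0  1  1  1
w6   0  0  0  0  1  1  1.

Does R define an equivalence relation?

Yes

Reflexive: yes — every world is R-related to itself.
Symmetric: yes — every pair in R has its reverse in R.
Transitive: yes — every two-step R-path is closed by a direct edge.
So R is an equivalence relation.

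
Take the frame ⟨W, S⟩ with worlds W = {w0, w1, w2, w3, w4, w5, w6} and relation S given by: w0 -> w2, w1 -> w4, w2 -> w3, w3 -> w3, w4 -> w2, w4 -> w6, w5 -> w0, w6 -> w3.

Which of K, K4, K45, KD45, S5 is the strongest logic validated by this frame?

K

Transitive (axiom 4): no — w0 S w2 and w2 S w3, but not w0 S w3.
Euclidean (axiom 5): no — w4 S w2 and w4 S w6, but not w2 S w6.
Serial (axiom D): yes — every world has a successor (e.g. w0 S w2).
Reflexive (axiom T): no — w0 is not related to itself.
So F validates K; K4 would additionally require S to be transitive. The strongest is K.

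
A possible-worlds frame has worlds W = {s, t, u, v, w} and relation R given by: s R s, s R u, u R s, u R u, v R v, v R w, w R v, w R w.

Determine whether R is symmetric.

Symmetric: yes — every pair in R has its reverse in R.

Yes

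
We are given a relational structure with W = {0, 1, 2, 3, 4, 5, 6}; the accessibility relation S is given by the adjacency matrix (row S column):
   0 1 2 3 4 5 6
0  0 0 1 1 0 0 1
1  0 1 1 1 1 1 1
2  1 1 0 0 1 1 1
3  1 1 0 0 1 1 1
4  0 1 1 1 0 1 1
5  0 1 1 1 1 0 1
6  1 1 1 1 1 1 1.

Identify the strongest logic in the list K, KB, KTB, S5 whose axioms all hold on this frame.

KB

Symmetric (axiom B): yes — every pair in S has its reverse in S.
Reflexive (axiom T): no — 0 is not related to itself.
Euclidean (axiom 5): no — 0 S 2 and 0 S 3, but not 2 S 3.
So F validates K, KB; KTB would additionally require S to be reflexive. The strongest is KB.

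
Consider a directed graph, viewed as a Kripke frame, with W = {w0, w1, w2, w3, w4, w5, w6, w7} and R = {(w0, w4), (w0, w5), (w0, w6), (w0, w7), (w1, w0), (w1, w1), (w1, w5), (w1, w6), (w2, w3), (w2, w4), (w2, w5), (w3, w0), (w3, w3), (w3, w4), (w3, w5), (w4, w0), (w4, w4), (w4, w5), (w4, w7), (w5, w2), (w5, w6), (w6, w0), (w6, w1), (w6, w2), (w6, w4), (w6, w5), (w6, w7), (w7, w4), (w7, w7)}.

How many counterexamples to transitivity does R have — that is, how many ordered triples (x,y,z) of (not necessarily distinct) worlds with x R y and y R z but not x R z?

38

Enumerating: (w0,w4,w0), (w0,w5,w2), (w0,w6,w0), (w0,w6,w1), (w0,w6,w2), (w1,w0,w4), (w1,w0,w7), (w1,w5,w2), (w1,w6,w2), (w1,w6,w4), (w1,w6,w7), (w2,w3,w0), … and 26 more.
Total: 38.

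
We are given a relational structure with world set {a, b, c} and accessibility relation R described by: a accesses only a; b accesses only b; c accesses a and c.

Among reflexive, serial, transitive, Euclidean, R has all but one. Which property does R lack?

Euclidean

Reflexive: yes — every world is R-related to itself.
Serial: yes — every world has a successor (e.g. a R a).
Transitive: yes — every two-step R-path is closed by a direct edge.
Euclidean: no — c R a and c R c, but not a R c.
Only Euclidean fails.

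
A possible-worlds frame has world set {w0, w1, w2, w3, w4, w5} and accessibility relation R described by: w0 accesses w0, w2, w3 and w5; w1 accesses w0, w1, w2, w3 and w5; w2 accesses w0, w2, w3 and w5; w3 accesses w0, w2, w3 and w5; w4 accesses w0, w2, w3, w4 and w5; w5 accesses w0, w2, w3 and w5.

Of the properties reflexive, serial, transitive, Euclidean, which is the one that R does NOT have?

Reflexive: yes — every world is R-related to itself.
Serial: yes — every world has a successor (e.g. w0 R w0).
Transitive: yes — every two-step R-path is closed by a direct edge.
Euclidean: no — w1 R w0 and w1 R w1, but not w0 R w1.
Only Euclidean fails.

Euclidean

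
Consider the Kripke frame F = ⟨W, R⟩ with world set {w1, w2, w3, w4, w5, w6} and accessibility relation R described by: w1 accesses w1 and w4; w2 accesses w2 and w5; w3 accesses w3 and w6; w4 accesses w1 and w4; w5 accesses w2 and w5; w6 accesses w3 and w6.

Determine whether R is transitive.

Yes

Transitive: yes — every two-step R-path is closed by a direct edge.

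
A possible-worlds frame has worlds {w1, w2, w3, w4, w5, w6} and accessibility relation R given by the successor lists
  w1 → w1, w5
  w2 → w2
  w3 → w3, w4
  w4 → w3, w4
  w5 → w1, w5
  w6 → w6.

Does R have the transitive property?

Transitive: yes — every two-step R-path is closed by a direct edge.

Yes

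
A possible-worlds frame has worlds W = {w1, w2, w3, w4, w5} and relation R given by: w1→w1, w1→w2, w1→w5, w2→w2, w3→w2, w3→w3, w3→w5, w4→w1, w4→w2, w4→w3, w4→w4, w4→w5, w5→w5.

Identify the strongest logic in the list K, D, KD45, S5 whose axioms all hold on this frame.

Serial (axiom D): yes — every world has a successor (e.g. w1 R w1).
Euclidean (axiom 5): no — w1 R w2 and w1 R w5, but not w2 R w5.
Transitive (axiom 4): yes — every two-step R-path is closed by a direct edge.
Reflexive (axiom T): yes — every world is R-related to itself.
So F validates K, D; KD45 would additionally require R to be Euclidean. The strongest is D.

D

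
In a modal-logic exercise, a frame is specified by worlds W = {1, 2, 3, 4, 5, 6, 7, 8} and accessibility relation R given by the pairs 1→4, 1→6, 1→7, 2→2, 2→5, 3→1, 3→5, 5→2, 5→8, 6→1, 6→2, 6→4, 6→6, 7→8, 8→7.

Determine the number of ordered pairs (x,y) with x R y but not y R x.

7

Enumerating: (1,4), (1,7), (3,1), (3,5), (5,8), (6,2), (6,4).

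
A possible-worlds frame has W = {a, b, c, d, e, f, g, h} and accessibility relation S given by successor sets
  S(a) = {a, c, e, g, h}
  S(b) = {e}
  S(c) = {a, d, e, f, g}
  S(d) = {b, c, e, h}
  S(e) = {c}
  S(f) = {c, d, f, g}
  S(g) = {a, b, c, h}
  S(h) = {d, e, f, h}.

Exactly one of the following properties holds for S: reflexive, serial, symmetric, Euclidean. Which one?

serial

Reflexive: no — b is not related to itself.
Serial: yes — every world has a successor (e.g. a S a).
Symmetric: no — a S e but not e S a.
Euclidean: no — a S c and a S h, but not c S h.
Only serial holds.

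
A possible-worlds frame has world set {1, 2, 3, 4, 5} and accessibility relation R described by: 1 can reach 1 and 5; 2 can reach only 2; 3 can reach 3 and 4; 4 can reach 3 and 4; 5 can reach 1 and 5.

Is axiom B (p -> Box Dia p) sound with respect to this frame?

Yes

Axiom B corresponds to the accessibility relation being symmetric.
Symmetric: yes — every pair in R has its reverse in R.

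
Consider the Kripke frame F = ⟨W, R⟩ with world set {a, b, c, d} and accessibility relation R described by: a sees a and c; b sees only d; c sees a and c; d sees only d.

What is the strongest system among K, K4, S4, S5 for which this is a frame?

K4

Transitive (axiom 4): yes — every two-step R-path is closed by a direct edge.
Reflexive (axiom T): no — b is not related to itself.
Euclidean (axiom 5): yes — any two successors of a common world are R-related.
So F validates K, K4; S4 would additionally require R to be reflexive. The strongest is K4.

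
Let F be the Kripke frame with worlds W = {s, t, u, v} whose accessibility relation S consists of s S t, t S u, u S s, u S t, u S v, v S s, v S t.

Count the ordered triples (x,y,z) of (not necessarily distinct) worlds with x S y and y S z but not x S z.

6

Enumerating: (s,t,u), (t,u,s), (t,u,t), (t,u,v), (u,t,u), (v,t,u).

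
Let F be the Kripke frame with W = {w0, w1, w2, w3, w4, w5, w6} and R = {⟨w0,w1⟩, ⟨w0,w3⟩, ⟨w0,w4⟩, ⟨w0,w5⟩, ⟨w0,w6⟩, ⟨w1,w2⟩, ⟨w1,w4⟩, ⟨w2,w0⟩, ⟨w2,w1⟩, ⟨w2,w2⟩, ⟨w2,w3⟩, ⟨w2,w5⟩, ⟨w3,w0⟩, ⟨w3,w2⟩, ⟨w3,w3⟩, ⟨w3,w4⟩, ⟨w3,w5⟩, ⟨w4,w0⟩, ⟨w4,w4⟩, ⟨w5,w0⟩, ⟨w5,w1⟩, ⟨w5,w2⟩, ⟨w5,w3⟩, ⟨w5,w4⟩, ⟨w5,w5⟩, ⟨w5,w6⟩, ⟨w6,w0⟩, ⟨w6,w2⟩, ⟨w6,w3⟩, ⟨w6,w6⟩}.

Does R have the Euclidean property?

No

Euclidean: no — w0 R w1 and w0 R w3, but not w1 R w3.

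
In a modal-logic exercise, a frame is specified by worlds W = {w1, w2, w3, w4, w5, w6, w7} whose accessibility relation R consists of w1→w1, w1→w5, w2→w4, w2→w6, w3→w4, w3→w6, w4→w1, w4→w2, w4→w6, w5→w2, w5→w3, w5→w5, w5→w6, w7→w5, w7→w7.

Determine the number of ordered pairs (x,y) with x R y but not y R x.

10

Enumerating: (w1,w5), (w2,w6), (w3,w4), (w3,w6), (w4,w1), (w4,w6), (w5,w2), (w5,w3), (w5,w6), (w7,w5).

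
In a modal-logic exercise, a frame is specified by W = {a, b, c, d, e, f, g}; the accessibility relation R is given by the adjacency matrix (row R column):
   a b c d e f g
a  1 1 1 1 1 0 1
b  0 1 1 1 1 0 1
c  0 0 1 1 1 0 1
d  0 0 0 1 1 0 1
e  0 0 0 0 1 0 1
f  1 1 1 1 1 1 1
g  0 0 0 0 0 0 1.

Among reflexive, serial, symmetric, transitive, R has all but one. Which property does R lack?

Reflexive: yes — every world is R-related to itself.
Serial: yes — every world has a successor (e.g. a R a).
Symmetric: no — a R b but not b R a.
Transitive: yes — every two-step R-path is closed by a direct edge.
Only symmetric fails.

symmetric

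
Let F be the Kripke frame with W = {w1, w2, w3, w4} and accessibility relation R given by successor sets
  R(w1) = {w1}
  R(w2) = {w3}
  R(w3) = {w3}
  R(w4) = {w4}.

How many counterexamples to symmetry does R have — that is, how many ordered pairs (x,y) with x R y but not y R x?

1

Enumerating: (w2,w3).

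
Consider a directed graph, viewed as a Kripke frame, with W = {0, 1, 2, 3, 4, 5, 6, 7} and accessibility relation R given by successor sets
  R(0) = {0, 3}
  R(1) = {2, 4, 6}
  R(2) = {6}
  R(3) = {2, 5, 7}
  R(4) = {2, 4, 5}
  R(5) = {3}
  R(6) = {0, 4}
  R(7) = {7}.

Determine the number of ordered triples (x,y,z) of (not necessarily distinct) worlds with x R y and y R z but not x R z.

Enumerating: (0,3,2), (0,3,5), (0,3,7), (1,4,5), (1,6,0), (2,6,0), (2,6,4), (3,2,6), (3,5,3), (4,2,6), (4,5,3), (5,3,2), (5,3,5), (5,3,7), (6,0,3), (6,4,2), (6,4,5).

17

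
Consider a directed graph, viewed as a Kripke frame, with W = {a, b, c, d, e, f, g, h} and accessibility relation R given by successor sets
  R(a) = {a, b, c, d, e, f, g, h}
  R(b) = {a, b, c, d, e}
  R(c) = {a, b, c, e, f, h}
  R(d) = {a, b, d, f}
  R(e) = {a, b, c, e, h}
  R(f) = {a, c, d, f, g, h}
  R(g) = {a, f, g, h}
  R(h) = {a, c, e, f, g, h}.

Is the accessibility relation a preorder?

No

Reflexive: yes — every world is R-related to itself.
Transitive: no — b R a and a R f, but not b R f.
So R is not a preorder.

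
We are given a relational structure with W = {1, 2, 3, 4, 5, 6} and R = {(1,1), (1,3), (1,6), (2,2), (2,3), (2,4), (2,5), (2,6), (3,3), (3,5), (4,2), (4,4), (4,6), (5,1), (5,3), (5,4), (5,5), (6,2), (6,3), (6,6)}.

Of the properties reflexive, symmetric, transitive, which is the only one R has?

Reflexive: yes — every world is R-related to itself.
Symmetric: no — 1 R 3 but not 3 R 1.
Transitive: no — 1 R 3 and 3 R 5, but not 1 R 5.
Only reflexive holds.

reflexive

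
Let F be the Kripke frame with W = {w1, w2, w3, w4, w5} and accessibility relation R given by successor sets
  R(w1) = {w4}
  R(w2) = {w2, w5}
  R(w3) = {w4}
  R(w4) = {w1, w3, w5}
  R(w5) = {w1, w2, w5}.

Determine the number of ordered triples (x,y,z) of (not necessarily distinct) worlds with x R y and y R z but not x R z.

Enumerating: (w1,w4,w1), (w1,w4,w3), (w1,w4,w5), (w2,w5,w1), (w3,w4,w1), (w3,w4,w3), (w3,w4,w5), (w4,w1,w4), (w4,w3,w4), (w4,w5,w2), (w5,w1,w4).

11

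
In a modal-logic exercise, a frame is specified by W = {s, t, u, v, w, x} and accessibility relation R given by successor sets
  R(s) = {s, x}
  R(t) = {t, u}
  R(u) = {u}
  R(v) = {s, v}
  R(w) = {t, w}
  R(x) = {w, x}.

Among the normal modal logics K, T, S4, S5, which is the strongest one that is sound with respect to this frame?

Reflexive (axiom T): yes — every world is R-related to itself.
Transitive (axiom 4): no — s R x and x R w, but not s R w.
Euclidean (axiom 5): no — s R x and s R s, but not x R s.
So F validates K, T; S4 would additionally require R to be transitive. The strongest is T.

T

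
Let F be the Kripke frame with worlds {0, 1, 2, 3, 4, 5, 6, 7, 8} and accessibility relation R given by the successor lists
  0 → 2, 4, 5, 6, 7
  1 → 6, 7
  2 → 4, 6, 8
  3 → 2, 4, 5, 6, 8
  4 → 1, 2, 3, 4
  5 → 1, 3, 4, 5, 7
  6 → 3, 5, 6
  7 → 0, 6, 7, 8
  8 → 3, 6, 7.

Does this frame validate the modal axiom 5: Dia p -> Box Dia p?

By correspondence theory, 5 is valid on a frame iff R is Euclidean.
Euclidean: no — 0 R 2 and 0 R 5, but not 2 R 5.

No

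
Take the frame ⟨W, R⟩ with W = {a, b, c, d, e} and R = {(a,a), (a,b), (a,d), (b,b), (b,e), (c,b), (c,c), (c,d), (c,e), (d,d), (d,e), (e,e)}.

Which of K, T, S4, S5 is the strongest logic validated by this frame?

Reflexive (axiom T): yes — every world is R-related to itself.
Transitive (axiom 4): no — a R b and b R e, but not a R e.
Euclidean (axiom 5): no — a R b and a R d, but not b R d.
So F validates K, T; S4 would additionally require R to be transitive. The strongest is T.

T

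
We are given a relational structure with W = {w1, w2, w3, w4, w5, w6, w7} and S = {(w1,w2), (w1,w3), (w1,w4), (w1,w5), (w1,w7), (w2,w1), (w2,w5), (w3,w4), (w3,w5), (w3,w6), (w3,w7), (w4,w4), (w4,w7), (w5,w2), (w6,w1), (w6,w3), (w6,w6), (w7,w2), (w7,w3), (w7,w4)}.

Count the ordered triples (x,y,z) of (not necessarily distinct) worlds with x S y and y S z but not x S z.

29

Enumerating: (w1,w2,w1), (w1,w3,w6), (w2,w1,w2), (w2,w1,w3), (w2,w1,w4), (w2,w1,w7), (w2,w5,w2), (w3,w5,w2), (w3,w6,w1), (w3,w6,w3), (w3,w7,w2), (w3,w7,w3), … and 17 more.
Total: 29.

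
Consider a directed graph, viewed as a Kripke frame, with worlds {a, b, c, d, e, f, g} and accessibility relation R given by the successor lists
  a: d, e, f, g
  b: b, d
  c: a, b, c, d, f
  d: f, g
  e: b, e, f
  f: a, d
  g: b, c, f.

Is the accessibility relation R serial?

Serial: yes — every world has a successor (e.g. a R d).

Yes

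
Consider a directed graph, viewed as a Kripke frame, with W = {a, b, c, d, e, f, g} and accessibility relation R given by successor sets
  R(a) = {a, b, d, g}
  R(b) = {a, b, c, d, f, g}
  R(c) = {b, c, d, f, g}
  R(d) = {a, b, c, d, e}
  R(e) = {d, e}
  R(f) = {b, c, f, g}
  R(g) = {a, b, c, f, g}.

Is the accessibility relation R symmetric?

Yes

Symmetric: yes — every pair in R has its reverse in R.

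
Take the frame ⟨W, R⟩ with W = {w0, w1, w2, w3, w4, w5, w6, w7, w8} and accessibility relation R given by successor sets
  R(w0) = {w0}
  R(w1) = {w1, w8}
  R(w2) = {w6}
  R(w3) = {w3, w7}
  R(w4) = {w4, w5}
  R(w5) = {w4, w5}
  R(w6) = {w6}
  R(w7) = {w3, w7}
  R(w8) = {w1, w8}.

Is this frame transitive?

Transitive: yes — every two-step R-path is closed by a direct edge.

Yes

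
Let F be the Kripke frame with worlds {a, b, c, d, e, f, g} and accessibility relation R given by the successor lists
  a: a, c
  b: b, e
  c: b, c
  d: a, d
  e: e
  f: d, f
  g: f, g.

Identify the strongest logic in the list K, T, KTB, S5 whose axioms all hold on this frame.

T

Reflexive (axiom T): yes — every world is R-related to itself.
Symmetric (axiom B): no — a R c but not c R a.
Euclidean (axiom 5): no — a R c and a R a, but not c R a.
So F validates K, T; KTB would additionally require R to be symmetric. The strongest is T.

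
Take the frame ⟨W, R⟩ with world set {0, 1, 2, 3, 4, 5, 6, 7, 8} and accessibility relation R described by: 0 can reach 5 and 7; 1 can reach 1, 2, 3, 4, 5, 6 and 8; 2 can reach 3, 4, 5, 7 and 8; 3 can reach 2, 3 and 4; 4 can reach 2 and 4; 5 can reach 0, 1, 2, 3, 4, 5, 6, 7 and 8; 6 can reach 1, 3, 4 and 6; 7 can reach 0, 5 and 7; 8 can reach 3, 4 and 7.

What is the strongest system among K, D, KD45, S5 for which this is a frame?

Serial (axiom D): yes — every world has a successor (e.g. 0 R 5).
Euclidean (axiom 5): no — 1 R 2 and 1 R 6, but not 2 R 6.
Transitive (axiom 4): no — 0 R 5 and 5 R 1, but not 0 R 1.
Reflexive (axiom T): no — 0 is not related to itself.
So F validates K, D; KD45 would additionally require R to be Euclidean and transitive. The strongest is D.

D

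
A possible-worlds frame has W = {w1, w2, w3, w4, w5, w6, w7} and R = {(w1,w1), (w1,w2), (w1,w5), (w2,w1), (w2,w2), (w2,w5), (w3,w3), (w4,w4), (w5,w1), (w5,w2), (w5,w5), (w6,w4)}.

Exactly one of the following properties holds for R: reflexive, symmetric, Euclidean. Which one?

Euclidean

Reflexive: no — w6 is not related to itself.
Symmetric: no — w6 R w4 but not w4 R w6.
Euclidean: yes — any two successors of a common world are R-related.
Only Euclidean holds.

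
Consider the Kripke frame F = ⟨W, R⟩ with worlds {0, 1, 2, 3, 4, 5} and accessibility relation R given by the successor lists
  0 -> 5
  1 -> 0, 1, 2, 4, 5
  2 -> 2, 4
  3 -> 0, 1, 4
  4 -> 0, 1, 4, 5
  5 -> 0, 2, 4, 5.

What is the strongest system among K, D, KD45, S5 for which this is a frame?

Serial (axiom D): yes — every world has a successor (e.g. 0 R 5).
Euclidean (axiom 5): no — 1 R 0 and 1 R 2, but not 0 R 2.
Transitive (axiom 4): no — 0 R 5 and 5 R 2, but not 0 R 2.
Reflexive (axiom T): no — 0 is not related to itself.
So F validates K, D; KD45 would additionally require R to be Euclidean and transitive. The strongest is D.

D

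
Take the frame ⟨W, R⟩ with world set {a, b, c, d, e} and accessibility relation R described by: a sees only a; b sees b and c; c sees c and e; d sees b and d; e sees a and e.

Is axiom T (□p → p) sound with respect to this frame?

By correspondence theory, T is valid on a frame iff R is reflexive.
Reflexive: yes — every world is R-related to itself.

Yes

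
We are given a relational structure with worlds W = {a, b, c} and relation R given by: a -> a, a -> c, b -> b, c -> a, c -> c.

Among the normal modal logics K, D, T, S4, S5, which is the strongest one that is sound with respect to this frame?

Serial (axiom D): yes — every world has a successor (e.g. a R a).
Reflexive (axiom T): yes — every world is R-related to itself.
Transitive (axiom 4): yes — every two-step R-path is closed by a direct edge.
Euclidean (axiom 5): yes — any two successors of a common world are R-related.
So F validates K, D, T, S4, S5. The strongest is S5.

S5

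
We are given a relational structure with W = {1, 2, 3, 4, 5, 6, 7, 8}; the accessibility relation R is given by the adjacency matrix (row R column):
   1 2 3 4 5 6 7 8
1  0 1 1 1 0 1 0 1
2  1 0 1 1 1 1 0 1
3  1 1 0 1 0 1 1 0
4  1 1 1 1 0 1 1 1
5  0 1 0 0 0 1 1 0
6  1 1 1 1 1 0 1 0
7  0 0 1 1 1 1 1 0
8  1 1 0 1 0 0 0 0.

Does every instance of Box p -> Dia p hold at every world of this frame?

Yes

The schema D characterises exactly the serial frames.
Serial: yes — every world has a successor (e.g. 1 R 2).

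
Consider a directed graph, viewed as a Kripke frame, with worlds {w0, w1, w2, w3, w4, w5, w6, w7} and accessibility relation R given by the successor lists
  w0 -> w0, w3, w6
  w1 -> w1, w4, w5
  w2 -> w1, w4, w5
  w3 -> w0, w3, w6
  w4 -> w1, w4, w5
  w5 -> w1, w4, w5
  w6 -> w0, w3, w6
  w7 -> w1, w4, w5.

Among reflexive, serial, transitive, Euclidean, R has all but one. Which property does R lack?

reflexive

Reflexive: no — w2 is not related to itself.
Serial: yes — every world has a successor (e.g. w0 R w0).
Transitive: yes — every two-step R-path is closed by a direct edge.
Euclidean: yes — any two successors of a common world are R-related.
Only reflexive fails.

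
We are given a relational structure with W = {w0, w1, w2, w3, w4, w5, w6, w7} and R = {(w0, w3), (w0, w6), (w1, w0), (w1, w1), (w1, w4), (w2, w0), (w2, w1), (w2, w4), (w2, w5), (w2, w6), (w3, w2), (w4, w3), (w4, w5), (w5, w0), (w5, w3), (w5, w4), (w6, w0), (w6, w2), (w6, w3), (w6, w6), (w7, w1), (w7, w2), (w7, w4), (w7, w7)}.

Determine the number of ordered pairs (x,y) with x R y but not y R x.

15

Enumerating: (w0,w3), (w1,w0), (w1,w4), (w2,w0), (w2,w1), (w2,w4), (w2,w5), (w3,w2), (w4,w3), (w5,w0), (w5,w3), (w6,w3), (w7,w1), (w7,w2), (w7,w4).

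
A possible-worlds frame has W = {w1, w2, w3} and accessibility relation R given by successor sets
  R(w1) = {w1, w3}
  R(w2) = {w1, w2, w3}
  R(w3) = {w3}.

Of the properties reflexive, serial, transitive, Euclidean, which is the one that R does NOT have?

Euclidean

Reflexive: yes — every world is R-related to itself.
Serial: yes — every world has a successor (e.g. w1 R w1).
Transitive: yes — every two-step R-path is closed by a direct edge.
Euclidean: no — w2 R w3 and w2 R w1, but not w3 R w1.
Only Euclidean fails.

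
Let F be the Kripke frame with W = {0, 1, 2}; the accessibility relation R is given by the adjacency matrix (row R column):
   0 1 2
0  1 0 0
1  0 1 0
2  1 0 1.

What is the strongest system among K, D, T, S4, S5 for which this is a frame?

S4

Serial (axiom D): yes — every world has a successor (e.g. 0 R 0).
Reflexive (axiom T): yes — every world is R-related to itself.
Transitive (axiom 4): yes — every two-step R-path is closed by a direct edge.
Euclidean (axiom 5): no — 2 R 0 and 2 R 2, but not 0 R 2.
So F validates K, D, T, S4; S5 would additionally require R to be Euclidean. The strongest is S4.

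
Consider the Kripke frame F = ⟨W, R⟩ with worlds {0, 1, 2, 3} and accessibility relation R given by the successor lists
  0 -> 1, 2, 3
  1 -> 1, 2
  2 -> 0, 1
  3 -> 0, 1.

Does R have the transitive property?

No

Transitive: no — 1 R 2 and 2 R 0, but not 1 R 0.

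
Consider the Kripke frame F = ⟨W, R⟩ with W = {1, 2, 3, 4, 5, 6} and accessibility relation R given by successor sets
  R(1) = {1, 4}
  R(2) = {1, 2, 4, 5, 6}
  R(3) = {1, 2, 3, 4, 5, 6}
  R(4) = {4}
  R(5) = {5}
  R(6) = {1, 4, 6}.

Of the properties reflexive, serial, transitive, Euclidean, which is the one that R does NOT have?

Euclidean

Reflexive: yes — every world is R-related to itself.
Serial: yes — every world has a successor (e.g. 1 R 1).
Transitive: yes — every two-step R-path is closed by a direct edge.
Euclidean: no — 2 R 1 and 2 R 5, but not 1 R 5.
Only Euclidean fails.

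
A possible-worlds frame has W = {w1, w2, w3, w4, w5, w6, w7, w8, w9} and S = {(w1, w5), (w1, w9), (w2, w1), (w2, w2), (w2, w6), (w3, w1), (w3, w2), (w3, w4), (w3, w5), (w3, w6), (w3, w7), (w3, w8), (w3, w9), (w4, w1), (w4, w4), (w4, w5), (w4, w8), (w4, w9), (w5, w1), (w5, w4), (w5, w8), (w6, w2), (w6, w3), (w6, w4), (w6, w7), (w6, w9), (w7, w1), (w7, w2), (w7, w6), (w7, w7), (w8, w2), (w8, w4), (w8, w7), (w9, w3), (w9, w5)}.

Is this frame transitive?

No

Transitive: no — w1 S w5 and w5 S w4, but not w1 S w4.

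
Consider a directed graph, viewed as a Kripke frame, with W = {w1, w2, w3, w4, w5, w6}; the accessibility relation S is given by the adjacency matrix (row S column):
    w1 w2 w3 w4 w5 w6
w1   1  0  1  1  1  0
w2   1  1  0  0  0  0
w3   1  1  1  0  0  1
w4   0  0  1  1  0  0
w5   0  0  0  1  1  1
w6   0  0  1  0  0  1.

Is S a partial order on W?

Reflexive: yes — every world is S-related to itself.
Transitive: no — w1 S w3 and w3 S w2, but not w1 S w2.
Antisymmetric: no — w1 S w3 and w3 S w1 with w1 ≠ w3.
So S is not a partial order.

No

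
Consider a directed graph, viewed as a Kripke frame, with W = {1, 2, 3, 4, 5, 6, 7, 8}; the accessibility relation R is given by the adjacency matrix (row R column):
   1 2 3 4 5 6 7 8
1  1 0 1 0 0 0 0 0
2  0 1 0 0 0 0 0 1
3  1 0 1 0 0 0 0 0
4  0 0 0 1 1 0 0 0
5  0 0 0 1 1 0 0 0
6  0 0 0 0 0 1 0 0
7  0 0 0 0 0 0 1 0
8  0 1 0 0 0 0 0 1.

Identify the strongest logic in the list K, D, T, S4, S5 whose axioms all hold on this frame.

Serial (axiom D): yes — every world has a successor (e.g. 1 R 1).
Reflexive (axiom T): yes — every world is R-related to itself.
Transitive (axiom 4): yes — every two-step R-path is closed by a direct edge.
Euclidean (axiom 5): yes — any two successors of a common world are R-related.
So F validates K, D, T, S4, S5. The strongest is S5.

S5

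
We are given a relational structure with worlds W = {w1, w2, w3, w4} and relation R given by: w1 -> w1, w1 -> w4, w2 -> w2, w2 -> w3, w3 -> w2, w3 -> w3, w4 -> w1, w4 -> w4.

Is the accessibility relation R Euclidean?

Yes

Euclidean: yes — any two successors of a common world are R-related.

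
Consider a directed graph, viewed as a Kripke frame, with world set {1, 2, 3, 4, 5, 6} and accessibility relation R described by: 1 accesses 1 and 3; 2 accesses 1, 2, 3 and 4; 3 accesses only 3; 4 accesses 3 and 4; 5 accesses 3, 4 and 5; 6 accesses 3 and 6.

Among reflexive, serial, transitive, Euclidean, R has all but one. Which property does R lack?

Reflexive: yes — every world is R-related to itself.
Serial: yes — every world has a successor (e.g. 1 R 1).
Transitive: yes — every two-step R-path is closed by a direct edge.
Euclidean: no — 2 R 1 and 2 R 4, but not 1 R 4.
Only Euclidean fails.

Euclidean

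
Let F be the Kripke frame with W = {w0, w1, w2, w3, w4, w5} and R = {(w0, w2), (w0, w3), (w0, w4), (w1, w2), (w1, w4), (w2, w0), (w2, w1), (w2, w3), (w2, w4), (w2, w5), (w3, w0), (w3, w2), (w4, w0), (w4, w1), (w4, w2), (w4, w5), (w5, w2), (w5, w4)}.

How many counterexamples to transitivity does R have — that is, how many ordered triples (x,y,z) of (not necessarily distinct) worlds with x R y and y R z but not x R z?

38

Enumerating: (w0,w2,w0), (w0,w2,w1), (w0,w2,w5), (w0,w3,w0), (w0,w4,w0), (w0,w4,w1), (w0,w4,w5), (w1,w2,w0), (w1,w2,w1), (w1,w2,w3), (w1,w2,w5), (w1,w4,w0), … and 26 more.
Total: 38.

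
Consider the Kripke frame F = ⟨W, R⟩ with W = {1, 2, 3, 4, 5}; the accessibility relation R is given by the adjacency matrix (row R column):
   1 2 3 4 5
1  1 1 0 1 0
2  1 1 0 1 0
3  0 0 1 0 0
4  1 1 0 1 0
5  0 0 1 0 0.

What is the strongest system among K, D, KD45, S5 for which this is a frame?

KD45

Serial (axiom D): yes — every world has a successor (e.g. 1 R 1).
Euclidean (axiom 5): yes — any two successors of a common world are R-related.
Transitive (axiom 4): yes — every two-step R-path is closed by a direct edge.
Reflexive (axiom T): no — 5 is not related to itself.
So F validates K, D, KD45; S5 would additionally require R to be reflexive. The strongest is KD45.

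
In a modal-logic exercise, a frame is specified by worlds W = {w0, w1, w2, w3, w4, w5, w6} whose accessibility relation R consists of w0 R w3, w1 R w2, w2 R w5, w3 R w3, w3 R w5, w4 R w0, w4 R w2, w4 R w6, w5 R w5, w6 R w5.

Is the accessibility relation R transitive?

Transitive: no — w0 R w3 and w3 R w5, but not w0 R w5.

No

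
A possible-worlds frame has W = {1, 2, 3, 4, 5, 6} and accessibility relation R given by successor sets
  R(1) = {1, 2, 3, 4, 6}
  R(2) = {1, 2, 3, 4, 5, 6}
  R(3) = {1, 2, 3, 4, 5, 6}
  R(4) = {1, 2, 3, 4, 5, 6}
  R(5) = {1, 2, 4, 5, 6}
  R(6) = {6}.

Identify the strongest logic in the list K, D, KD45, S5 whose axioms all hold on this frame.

D

Serial (axiom D): yes — every world has a successor (e.g. 1 R 1).
Euclidean (axiom 5): no — 1 R 6 and 1 R 2, but not 6 R 2.
Transitive (axiom 4): no — 1 R 2 and 2 R 5, but not 1 R 5.
Reflexive (axiom T): yes — every world is R-related to itself.
So F validates K, D; KD45 would additionally require R to be Euclidean and transitive. The strongest is D.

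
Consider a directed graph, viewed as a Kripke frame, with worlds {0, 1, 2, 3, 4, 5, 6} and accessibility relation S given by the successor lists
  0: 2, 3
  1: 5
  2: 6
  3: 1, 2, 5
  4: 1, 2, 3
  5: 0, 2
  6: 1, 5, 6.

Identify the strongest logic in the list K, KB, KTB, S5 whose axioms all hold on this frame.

Symmetric (axiom B): no — 0 S 2 but not 2 S 0.
Reflexive (axiom T): no — 0 is not related to itself.
Euclidean (axiom 5): no — 0 S 2 and 0 S 3, but not 2 S 3.
So F validates K; KB would additionally require S to be symmetric. The strongest is K.

K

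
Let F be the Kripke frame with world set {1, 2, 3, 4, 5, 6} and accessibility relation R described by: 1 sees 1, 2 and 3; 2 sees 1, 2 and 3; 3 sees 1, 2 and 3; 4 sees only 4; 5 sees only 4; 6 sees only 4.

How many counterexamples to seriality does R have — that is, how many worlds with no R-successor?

0

R is serial; there are no such worlds.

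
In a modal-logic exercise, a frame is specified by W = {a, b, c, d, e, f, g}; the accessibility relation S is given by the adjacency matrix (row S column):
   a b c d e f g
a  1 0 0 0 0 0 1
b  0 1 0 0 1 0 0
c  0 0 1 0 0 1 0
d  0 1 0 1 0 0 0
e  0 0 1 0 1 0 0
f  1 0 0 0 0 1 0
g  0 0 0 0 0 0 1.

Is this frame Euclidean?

No

Euclidean: no — a S g and a S a, but not g S a.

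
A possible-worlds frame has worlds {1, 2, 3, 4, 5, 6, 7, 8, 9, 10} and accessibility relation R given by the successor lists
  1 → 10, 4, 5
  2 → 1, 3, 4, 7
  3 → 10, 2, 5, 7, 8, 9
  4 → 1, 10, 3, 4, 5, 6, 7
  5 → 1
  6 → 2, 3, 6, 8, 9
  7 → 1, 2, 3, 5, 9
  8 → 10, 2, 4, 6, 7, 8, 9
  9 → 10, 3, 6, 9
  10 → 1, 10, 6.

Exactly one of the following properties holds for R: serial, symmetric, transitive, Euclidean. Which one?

serial

Serial: yes — every world has a successor (e.g. 1 R 10).
Symmetric: no — 10 R 6 but not 6 R 10.
Transitive: no — 1 R 10 and 10 R 6, but not 1 R 6.
Euclidean: no — 1 R 10 and 1 R 4, but not 10 R 4.
Only serial holds.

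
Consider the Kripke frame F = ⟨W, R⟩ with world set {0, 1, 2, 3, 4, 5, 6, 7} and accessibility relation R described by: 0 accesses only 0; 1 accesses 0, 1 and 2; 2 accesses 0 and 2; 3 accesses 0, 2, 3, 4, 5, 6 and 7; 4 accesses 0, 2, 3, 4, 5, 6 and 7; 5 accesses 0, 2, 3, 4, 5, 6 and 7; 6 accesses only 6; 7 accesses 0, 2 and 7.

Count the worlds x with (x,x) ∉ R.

0

R is reflexive; there are no such worlds.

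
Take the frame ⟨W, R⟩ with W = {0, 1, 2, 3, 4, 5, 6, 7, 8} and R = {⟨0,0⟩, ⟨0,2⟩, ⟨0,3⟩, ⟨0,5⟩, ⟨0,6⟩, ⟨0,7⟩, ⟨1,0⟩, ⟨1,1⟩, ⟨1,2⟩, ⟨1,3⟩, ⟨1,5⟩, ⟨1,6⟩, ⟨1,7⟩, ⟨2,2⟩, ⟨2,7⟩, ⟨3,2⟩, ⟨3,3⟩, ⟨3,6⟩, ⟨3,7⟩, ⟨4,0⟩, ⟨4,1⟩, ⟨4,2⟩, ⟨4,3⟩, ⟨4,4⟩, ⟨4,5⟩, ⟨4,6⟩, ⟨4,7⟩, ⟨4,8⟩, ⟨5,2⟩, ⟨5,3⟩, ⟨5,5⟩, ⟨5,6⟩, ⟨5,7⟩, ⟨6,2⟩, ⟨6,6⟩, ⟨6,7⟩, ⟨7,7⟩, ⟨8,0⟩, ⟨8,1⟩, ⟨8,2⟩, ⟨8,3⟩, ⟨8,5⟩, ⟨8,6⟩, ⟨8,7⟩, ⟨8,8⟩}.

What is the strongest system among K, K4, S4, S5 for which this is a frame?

Transitive (axiom 4): yes — every two-step R-path is closed by a direct edge.
Reflexive (axiom T): yes — every world is R-related to itself.
Euclidean (axiom 5): no — 0 R 2 and 0 R 3, but not 2 R 3.
So F validates K, K4, S4; S5 would additionally require R to be Euclidean. The strongest is S4.

S4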